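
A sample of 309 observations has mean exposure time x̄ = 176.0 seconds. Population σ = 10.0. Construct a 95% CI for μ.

CI = x̄ ± z*(σ/√n) = 176.0 ± 1.96(10.0/√309) = 176.0 ± 1.12 = (174.88, 177.12)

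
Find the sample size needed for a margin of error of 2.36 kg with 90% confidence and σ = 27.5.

n = (z*σ/E)² = (1.645×27.5/2.36)² = 367.4 → n = 368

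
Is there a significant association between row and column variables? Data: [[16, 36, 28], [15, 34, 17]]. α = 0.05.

χ² = 1.449. df = 2, critical = 5.991. Fail to reject H₀. No evidence of dependence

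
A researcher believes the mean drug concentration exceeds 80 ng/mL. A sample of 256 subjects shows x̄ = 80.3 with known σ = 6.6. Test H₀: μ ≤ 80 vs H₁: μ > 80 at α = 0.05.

z = 0.727. Critical value: 1.645. Fail to reject H₀.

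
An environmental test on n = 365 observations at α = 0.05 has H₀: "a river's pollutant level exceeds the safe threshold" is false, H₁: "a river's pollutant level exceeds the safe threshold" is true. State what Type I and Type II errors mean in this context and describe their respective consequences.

Type I (false positive): concluding that a river's pollutant level exceeds the safe threshold when it is not — shutting down a compliant factory unnecessarily. Type II (false negative): failing to conclude that a river's pollutant level exceeds the safe threshold when it is — allowing unsafe pollution to continue. Which is costlier depends on domain priorities and is a judgement call rather than a statistical fact.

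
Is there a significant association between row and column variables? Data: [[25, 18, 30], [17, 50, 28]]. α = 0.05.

χ² = 14.011. df = 2, critical = 5.991. Reject H₀. Variables are dependent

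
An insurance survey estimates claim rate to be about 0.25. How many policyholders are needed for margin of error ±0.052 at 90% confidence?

n = z²p(1-p)/E² = 1.645²×0.25×0.75/0.052² = 187.6 → n = 188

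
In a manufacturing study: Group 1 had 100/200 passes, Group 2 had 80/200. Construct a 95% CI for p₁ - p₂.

p̂₁ = 0.5, p̂₂ = 0.4. Difference = 0.1. CI = (0.003, 0.197)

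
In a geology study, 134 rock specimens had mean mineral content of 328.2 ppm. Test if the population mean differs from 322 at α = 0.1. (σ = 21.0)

z = (x̄ - μ₀)/(σ/√n) = (328.2 - 322)/(21.0/√134) = 3.418. Critical value: ±1.645. Since |3.418| > 1.645, Reject H₀.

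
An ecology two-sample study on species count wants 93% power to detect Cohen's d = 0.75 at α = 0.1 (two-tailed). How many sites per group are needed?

z_{α/2} = 1.645, z_β = Φ⁻¹(0.93) = 1.476. For medium effect (d = 0.75): n per group = 2(z_{α/2} + z_β)²/d² = 2(1.645 + 1.476)²/0.75² = 34.6 → 35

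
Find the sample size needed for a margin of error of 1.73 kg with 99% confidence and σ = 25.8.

n = (z*σ/E)² = (2.576×25.8/1.73)² = 1475.8 → n = 1476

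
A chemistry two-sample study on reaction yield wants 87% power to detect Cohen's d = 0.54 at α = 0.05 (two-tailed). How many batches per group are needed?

z_{α/2} = 1.96, z_β = Φ⁻¹(0.87) = 1.126. For medium effect (d = 0.54): n per group = 2(z_{α/2} + z_β)²/d² = 2(1.96 + 1.126)²/0.54² = 65.3 → 66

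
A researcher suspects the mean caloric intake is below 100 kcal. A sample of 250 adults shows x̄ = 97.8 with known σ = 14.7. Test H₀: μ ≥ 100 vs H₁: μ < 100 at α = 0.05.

z = -2.366. Critical value: -1.645. Reject H₀.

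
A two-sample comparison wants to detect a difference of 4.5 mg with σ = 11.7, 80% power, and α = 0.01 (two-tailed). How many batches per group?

n per group = 2(z_α/2 + z_β)²σ²/d² = 2×(2.576 + 0.84)²×11.7²/4.5² = 157.8 → n = 158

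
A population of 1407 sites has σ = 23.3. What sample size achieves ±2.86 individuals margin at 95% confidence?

Without FPC: n₀ = (1.96×23.3/2.86)² = 254.972. With FPC: n = n₀N/(n₀+N-1) = 216.0 → n = 216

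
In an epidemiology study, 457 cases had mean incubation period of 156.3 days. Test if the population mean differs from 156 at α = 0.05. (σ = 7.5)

z = (x̄ - μ₀)/(σ/√n) = (156.3 - 156)/(7.5/√457) = 0.855. Critical value: ±1.96. Since |0.855| ≤ 1.96, Fail to reject H₀.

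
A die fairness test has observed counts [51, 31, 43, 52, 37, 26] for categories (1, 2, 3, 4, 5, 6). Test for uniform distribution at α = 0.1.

Expected = 40 each. χ² = Σ(O-E)²/E = 14.0. df = 5, critical value = 9.236. Reject H₀.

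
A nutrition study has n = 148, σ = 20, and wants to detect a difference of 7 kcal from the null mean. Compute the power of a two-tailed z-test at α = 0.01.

SE = σ/√n = 20/√148 = 1.644. Non-centrality λ = d/SE = 7/1.644 = 4.258. Power ≈ Φ(λ - z_{α/2}) = Φ(4.258 - 2.576) = Φ(1.682) = 0.954.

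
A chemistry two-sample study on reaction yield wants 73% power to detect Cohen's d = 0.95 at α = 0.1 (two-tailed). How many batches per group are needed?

z_{α/2} = 1.645, z_β = Φ⁻¹(0.73) = 0.613. For large effect (d = 0.95): n per group = 2(z_{α/2} + z_β)²/d² = 2(1.645 + 0.613)²/0.95² = 11.3 → 12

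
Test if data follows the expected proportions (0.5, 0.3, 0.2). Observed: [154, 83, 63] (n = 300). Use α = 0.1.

Expected: [150.0, 90.0, 60.0]. χ² = 0.801. df = 2, critical = 4.605. Fail to reject H₀.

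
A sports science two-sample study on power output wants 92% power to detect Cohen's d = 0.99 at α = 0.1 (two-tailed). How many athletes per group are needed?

z_{α/2} = 1.645, z_β = Φ⁻¹(0.92) = 1.405. For large effect (d = 0.99): n per group = 2(z_{α/2} + z_β)²/d² = 2(1.645 + 1.405)²/0.99² = 19.0 → 19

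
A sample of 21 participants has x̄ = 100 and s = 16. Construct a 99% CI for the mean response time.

CI = x̄ ± t*(s/√n) = 100 ± 2.845(16/√21) = (90.07, 109.93)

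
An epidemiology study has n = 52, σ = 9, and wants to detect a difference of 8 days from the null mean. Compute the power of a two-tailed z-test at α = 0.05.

SE = σ/√n = 9/√52 = 1.248. Non-centrality λ = d/SE = 8/1.248 = 6.41. Power ≈ Φ(λ - z_{α/2}) = Φ(6.41 - 1.96) = Φ(4.45) = 1.0.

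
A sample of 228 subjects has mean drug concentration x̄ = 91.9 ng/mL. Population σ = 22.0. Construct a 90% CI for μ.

CI = x̄ ± z*(σ/√n) = 91.9 ± 1.645(22.0/√228) = 91.9 ± 2.4 = (89.5, 94.3)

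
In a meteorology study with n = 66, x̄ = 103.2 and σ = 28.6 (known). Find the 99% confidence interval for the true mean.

CI = x̄ ± z*(σ/√n) = 103.2 ± 2.576(28.6/√66) = 103.2 ± 9.07 = (94.13, 112.27)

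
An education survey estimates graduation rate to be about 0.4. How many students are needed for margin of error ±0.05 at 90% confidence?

n = z²p(1-p)/E² = 1.645²×0.4×0.6/0.05² = 259.8 → n = 260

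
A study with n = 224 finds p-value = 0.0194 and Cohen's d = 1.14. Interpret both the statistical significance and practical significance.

Statistically significant (p = 0.0194 < 0.05). Cohen's d = 1.14 indicates a large effect size. Both statistical and practical significance should be considered.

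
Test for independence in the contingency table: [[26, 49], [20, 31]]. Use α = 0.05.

χ² = 0.271. df = 1, critical = 3.841. Fail to reject H₀. No evidence of dependence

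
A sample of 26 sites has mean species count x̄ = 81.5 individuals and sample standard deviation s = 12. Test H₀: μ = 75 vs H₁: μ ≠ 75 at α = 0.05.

t = (x̄ - μ₀)/(s/√n) = (81.5 - 75)/(12/√26) = 2.762. df = 25, critical t = ±2.06. Reject H₀.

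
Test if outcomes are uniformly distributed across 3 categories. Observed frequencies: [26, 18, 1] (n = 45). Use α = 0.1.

Expected = 15 each. χ² = Σ(O-E)²/E = 21.733. df = 2, critical value = 4.605. Reject H₀.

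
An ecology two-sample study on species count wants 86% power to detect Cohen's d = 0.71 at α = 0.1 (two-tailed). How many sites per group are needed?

z_{α/2} = 1.645, z_β = Φ⁻¹(0.86) = 1.08. For medium effect (d = 0.71): n per group = 2(z_{α/2} + z_β)²/d² = 2(1.645 + 1.08)²/0.71² = 29.5 → 30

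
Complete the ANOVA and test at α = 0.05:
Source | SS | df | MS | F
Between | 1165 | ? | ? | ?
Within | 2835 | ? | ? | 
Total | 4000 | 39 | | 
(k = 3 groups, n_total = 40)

df_between = 2, df_within = 37. MS_between = 582.5, MS_within = 76.62. F = 7.602, F_crit ≈ 3.252. Reject H₀.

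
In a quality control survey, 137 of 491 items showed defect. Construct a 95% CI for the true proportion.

p̂ = 0.279. CI = p̂ ± z*√(p̂(1-p̂)/n) = (0.239, 0.319)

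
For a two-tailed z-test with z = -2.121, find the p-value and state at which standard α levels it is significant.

p = 2·P(Z > |-2.121|) = 2·(1 - Φ(2.121)) ≈ 0.0339. Significant at α = 0.1; Significant at α = 0.05.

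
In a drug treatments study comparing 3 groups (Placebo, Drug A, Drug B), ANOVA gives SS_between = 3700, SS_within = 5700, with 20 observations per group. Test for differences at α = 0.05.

df_between = 2, df_within = 57. F = MS_between/MS_within = 1850.0/100.0 = 18.5. F_crit ≈ 3.159. Reject H₀. At least one mean differs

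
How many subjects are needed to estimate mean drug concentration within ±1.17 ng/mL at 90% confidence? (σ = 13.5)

n = (z*σ/E)² = (1.645×13.5/1.17)² = 360.3 → n = 361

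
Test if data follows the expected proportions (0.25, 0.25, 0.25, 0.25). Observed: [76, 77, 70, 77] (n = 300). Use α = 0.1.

Expected: [75.0, 75.0, 75.0, 75.0]. χ² = 0.453. df = 3, critical = 6.251. Fail to reject H₀.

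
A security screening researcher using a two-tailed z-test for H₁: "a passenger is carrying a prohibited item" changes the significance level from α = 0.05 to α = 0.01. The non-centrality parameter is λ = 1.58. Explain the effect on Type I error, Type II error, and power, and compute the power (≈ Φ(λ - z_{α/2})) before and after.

Decreasing α from 0.05 to 0.01:
• Type I error rate decreases (α is the Type I rate by definition).
• Critical value moves from z_{α/2} = 1.96 to 2.576, so power = Φ(λ - z_{α/2}) goes from Φ(1.58 - 1.96) = 0.352 to Φ(1.58 - 2.576) = 0.16.
• Type II error rate β = 1 - power therefore increases (0.648 → 0.84).
Appropriate when false positives are costly — here, detaining an innocent passenger — delay and inconvenience.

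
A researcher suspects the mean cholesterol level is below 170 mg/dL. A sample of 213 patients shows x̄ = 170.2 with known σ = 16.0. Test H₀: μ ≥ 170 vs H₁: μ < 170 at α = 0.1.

z = 0.182. Critical value: -1.28. Fail to reject H₀.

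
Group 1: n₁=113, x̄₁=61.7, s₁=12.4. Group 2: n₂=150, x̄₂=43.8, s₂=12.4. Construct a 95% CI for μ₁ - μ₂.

Difference = 17.9. SE = √(12.4²/113 + 12.4²/150) = 1.545. CI = (14.87, 20.93)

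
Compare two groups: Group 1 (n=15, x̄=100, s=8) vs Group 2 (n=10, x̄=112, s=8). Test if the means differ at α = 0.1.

Pooled sp = 8.0. t = -3.674, df = 23. Critical t = ±1.714. Reject H₀.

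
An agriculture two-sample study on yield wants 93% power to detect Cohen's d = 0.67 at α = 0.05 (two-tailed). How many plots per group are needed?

z_{α/2} = 1.96, z_β = Φ⁻¹(0.93) = 1.476. For medium effect (d = 0.67): n per group = 2(z_{α/2} + z_β)²/d² = 2(1.96 + 1.476)²/0.67² = 52.6 → 53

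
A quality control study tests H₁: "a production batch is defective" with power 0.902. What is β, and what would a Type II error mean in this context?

β = 1 - power = 1 - 0.902 = 0.098. A Type II error is failing to reject H₀ when H₀ is false (false negative) — here, failing to conclude that a production batch is defective when in fact it is true. Consequence: shipping a defective batch — faulty products reach customers.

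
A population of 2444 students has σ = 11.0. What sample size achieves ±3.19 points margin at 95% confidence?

Without FPC: n₀ = (1.96×11.0/3.19)² = 45.679. With FPC: n = n₀N/(n₀+N-1) = 44.9 → n = 45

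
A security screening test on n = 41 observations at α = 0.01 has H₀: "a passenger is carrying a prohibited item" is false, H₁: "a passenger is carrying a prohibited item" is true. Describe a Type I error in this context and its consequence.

Type I error: rejecting H₀ when it is true — concluding that a passenger is carrying a prohibited item when in fact it is not. Consequence: detaining an innocent passenger — delay and inconvenience.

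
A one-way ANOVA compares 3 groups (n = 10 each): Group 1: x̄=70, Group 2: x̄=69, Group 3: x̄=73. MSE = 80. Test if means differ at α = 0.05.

Grand mean = 70.67. SS_between = 86.67, MS_between = 43.33. F = 0.542, F_crit ≈ 3.354. Fail to reject H₀.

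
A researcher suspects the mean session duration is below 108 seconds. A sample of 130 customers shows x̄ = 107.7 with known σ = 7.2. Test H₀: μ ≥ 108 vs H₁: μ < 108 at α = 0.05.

z = -0.475. Critical value: -1.645. Fail to reject H₀.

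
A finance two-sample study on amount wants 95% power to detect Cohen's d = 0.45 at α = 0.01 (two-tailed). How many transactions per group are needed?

z_{α/2} = 2.576, z_β = Φ⁻¹(0.95) = 1.645. For small effect (d = 0.45): n per group = 2(z_{α/2} + z_β)²/d² = 2(2.576 + 1.645)²/0.45² = 176.0 → 176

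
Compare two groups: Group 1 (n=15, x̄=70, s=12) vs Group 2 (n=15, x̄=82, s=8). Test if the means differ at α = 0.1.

Pooled sp = 10.2. t = -3.223, df = 28. Critical t = ±1.701. Reject H₀.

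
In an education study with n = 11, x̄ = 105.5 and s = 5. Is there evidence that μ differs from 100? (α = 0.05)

t = (x̄ - μ₀)/(s/√n) = (105.5 - 100)/(5/√11) = 3.648. df = 10, critical t = ±2.228. Reject H₀.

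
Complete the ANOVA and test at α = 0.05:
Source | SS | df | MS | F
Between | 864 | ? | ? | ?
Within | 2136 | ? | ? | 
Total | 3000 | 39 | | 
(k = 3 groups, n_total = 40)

df_between = 2, df_within = 37. MS_between = 432.0, MS_within = 57.73. F = 7.483, F_crit ≈ 3.252. Reject H₀.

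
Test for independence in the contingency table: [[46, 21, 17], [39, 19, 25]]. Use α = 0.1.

χ² = 2.194. df = 2, critical = 4.605. Fail to reject H₀. No evidence of dependence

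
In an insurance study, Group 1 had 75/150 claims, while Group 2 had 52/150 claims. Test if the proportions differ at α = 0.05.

p̂₁ = 0.5, p̂₂ = 0.347, pooled p̂ = 0.423. z = 2.688. Critical: ±1.96. Reject H₀.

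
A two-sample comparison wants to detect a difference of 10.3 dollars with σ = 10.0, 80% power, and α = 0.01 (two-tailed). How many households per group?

n per group = 2(z_α/2 + z_β)²σ²/d² = 2×(2.576 + 0.84)²×10.0²/10.3² = 22.0 → n = 22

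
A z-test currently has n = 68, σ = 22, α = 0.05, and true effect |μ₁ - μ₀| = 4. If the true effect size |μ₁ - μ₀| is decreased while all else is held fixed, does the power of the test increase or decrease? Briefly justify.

Power decreases: a smaller true effect decreases the non-centrality λ = |μ₁ - μ₀|/(σ/√n).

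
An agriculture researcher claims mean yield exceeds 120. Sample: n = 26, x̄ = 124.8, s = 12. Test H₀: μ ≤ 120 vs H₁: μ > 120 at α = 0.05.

t = (124.8 - 120)/(12/√26) = 2.04, df = 25. Critical t = 1.708. Reject H₀.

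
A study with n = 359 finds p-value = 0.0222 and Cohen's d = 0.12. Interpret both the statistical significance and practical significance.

Statistically significant (p = 0.0222 < 0.05). Cohen's d = 0.12 indicates a very small effect size. Both statistical and practical significance should be considered.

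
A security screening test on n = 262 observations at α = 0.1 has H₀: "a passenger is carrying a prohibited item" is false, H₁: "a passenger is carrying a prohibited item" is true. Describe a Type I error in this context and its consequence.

Type I error: rejecting H₀ when it is true — concluding that a passenger is carrying a prohibited item when in fact it is not. Consequence: detaining an innocent passenger — delay and inconvenience.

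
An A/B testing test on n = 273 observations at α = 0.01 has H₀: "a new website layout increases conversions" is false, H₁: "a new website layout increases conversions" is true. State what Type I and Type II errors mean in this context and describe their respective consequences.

Type I (false positive): concluding that a new website layout increases conversions when it is not — rolling out a layout that doesn't actually help — wasted engineering effort. Type II (false negative): failing to conclude that a new website layout increases conversions when it is — discarding a layout that would have improved conversions — lost revenue. Which is costlier depends on domain priorities and is a judgement call rather than a statistical fact.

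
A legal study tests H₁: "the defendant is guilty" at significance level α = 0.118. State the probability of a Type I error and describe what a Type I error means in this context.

P(Type I error) = α = 0.118. A Type I error is rejecting H₀ when H₀ is actually true (false positive) — here, concluding that the defendant is guilty when in fact this is not the case. Consequence: convicting an innocent person.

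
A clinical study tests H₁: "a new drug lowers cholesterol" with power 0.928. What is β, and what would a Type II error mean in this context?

β = 1 - power = 1 - 0.928 = 0.072. A Type II error is failing to reject H₀ when H₀ is false (false negative) — here, failing to conclude that a new drug lowers cholesterol when in fact it is true. Consequence: shelving an effective drug — patients miss out on a treatment that would have helped.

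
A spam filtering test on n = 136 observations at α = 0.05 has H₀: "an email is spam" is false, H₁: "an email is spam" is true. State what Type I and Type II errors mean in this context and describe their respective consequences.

Type I (false positive): concluding that an email is spam when it is not — a legitimate email is sent to the spam folder and the user misses it. Type II (false negative): failing to conclude that an email is spam when it is — a spam email lands in the inbox. Which is costlier depends on domain priorities and is a judgement call rather than a statistical fact.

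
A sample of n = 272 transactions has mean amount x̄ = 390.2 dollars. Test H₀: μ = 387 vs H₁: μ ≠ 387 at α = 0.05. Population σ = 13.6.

z = (x̄ - μ₀)/(σ/√n) = (390.2 - 387)/(13.6/√272) = 3.881. Critical value: ±1.96. Since |3.881| > 1.96, Reject H₀.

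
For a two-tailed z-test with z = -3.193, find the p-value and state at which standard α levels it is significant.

p = 2·P(Z > |-3.193|) = 2·(1 - Φ(3.193)) ≈ 0.0014. Significant at α = 0.1; Significant at α = 0.05; Significant at α = 0.01.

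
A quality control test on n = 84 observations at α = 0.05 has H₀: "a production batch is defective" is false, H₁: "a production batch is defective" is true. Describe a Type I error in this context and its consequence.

Type I error: rejecting H₀ when it is true — concluding that a production batch is defective when in fact it is not. Consequence: scrapping a good batch — wasted material and cost for no reason.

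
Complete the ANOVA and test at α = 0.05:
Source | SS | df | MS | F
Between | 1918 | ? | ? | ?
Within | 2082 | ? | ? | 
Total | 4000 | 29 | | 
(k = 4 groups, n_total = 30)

df_between = 3, df_within = 26. MS_between = 639.33, MS_within = 80.08. F = 7.984, F_crit ≈ 2.975. Reject H₀.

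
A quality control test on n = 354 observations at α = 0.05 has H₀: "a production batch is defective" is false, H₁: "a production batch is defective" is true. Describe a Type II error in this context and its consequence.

Type II error: failing to reject H₀ when it is false — concluding that a production batch is defective is not supported when in fact it is. Consequence: shipping a defective batch — faulty products reach customers.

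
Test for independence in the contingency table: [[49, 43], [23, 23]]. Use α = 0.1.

χ² = 0.131. df = 1, critical = 2.706. Fail to reject H₀. No evidence of dependence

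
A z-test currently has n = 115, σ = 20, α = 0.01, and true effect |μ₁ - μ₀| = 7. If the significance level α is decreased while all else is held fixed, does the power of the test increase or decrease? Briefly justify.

Power decreases: a smaller α raises the critical value, so less of the H₁ sampling distribution falls in the rejection region.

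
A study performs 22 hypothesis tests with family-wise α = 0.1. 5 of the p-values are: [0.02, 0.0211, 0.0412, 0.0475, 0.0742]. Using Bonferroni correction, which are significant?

Bonferroni α = 0.1/22 = 0.00455. None of the given p-values are significant.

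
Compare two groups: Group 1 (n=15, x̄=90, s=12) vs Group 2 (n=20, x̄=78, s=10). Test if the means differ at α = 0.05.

Pooled sp = 10.89. t = 3.225, df = 33. Critical t = ±2.035. Reject H₀.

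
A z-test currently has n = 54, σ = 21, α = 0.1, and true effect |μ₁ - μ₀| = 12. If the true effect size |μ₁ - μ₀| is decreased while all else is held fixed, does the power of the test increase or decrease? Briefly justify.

Power decreases: a smaller true effect decreases the non-centrality λ = |μ₁ - μ₀|/(σ/√n).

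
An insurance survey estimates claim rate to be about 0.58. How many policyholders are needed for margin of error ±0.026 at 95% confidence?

n = z²p(1-p)/E² = 1.96²×0.58×0.42/0.026² = 1384.3 → n = 1385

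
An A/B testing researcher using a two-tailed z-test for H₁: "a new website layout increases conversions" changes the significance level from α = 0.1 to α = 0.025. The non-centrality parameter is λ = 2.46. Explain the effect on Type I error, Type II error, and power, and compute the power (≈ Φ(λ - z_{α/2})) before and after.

Decreasing α from 0.1 to 0.025:
• Type I error rate decreases (α is the Type I rate by definition).
• Critical value moves from z_{α/2} = 1.645 to 2.241, so power = Φ(λ - z_{α/2}) goes from Φ(2.46 - 1.645) = 0.792 to Φ(2.46 - 2.241) = 0.587.
• Type II error rate β = 1 - power therefore increases (0.208 → 0.413).
Appropriate when false positives are costly — here, rolling out a layout that doesn't actually help — wasted engineering effort.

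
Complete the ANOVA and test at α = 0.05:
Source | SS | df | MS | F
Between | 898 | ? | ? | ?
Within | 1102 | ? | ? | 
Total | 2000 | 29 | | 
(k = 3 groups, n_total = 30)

df_between = 2, df_within = 27. MS_between = 449.0, MS_within = 40.81. F = 11.001, F_crit ≈ 3.354. Reject H₀.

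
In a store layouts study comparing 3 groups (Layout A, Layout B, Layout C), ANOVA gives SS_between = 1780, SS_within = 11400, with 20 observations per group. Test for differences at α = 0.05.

df_between = 2, df_within = 57. F = MS_between/MS_within = 890.0/200.0 = 4.45. F_crit ≈ 3.159. Reject H₀. At least one mean differs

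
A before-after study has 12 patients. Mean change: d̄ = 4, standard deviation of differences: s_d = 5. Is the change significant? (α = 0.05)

t = d̄/(s_d/√n) = 4/(5/√12) = 2.771. df = 11, critical t = ±2.201. Reject H₀.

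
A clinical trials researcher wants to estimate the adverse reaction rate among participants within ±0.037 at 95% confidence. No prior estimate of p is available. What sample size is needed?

Conservative approach: use p = 0.5 (maximizes p(1-p) = 0.25). n = z²(0.25)/E² = 1.96²×0.25/0.037² = 701.5 → n = 702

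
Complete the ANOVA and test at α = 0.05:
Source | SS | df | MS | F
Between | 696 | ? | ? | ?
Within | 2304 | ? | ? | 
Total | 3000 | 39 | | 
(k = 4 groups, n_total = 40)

df_between = 3, df_within = 36. MS_between = 232.0, MS_within = 64.0. F = 3.625, F_crit ≈ 2.866. Reject H₀.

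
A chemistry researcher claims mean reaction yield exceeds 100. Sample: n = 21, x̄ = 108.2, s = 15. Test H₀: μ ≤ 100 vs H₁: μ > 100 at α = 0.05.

t = (108.2 - 100)/(15/√21) = 2.505, df = 20. Critical t = 1.725. Reject H₀.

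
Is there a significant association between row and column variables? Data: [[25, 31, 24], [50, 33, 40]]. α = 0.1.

χ² = 3.442. df = 2, critical = 4.605. Fail to reject H₀. No evidence of dependence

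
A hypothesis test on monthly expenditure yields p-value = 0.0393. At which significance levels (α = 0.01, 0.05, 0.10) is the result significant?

p = 0.0393. Significant at: α = 0.05, 0.1.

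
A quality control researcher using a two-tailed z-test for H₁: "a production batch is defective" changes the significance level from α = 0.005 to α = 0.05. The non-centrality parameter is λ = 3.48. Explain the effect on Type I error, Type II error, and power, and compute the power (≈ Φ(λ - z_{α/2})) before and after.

Increasing α from 0.005 to 0.05:
• Type I error rate increases (α is the Type I rate by definition).
• Critical value moves from z_{α/2} = 2.807 to 1.96, so power = Φ(λ - z_{α/2}) goes from Φ(3.48 - 2.807) = 0.75 to Φ(3.48 - 1.96) = 0.936.
• Type II error rate β = 1 - power therefore decreases (0.25 → 0.064).
Appropriate when false negatives are costly — here, shipping a defective batch — faulty products reach customers.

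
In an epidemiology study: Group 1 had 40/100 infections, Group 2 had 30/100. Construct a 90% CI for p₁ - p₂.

p̂₁ = 0.4, p̂₂ = 0.3. Difference = 0.1. CI = (-0.01, 0.21)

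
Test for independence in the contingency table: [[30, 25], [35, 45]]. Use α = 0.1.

χ² = 1.521. df = 1, critical = 2.706. Fail to reject H₀. No evidence of dependence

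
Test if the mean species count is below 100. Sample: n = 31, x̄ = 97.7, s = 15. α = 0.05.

t = (97.7 - 100)/(15/√31) = -0.854, df = 30. Critical t = -1.697. Fail to reject H₀.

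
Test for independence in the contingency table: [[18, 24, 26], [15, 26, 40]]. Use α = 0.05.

χ² = 2.205. df = 2, critical = 5.991. Fail to reject H₀. No evidence of dependence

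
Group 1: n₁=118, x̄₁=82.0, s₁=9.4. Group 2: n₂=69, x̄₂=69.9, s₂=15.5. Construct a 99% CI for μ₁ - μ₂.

Difference = 12.1. SE = √(9.4²/118 + 15.5²/69) = 2.057. CI = (6.8, 17.4)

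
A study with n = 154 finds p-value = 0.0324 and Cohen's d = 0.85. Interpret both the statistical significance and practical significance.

Statistically significant (p = 0.0324 < 0.05). Cohen's d = 0.85 indicates a large effect size. Both statistical and practical significance should be considered.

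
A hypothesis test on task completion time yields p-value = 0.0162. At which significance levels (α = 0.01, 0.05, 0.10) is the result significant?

p = 0.0162. Significant at: α = 0.05, 0.1.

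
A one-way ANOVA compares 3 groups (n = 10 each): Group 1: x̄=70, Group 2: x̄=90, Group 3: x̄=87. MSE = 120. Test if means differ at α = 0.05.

Grand mean = 82.33. SS_between = 2326.67, MS_between = 1163.33. F = 9.694, F_crit ≈ 3.354. Reject H₀.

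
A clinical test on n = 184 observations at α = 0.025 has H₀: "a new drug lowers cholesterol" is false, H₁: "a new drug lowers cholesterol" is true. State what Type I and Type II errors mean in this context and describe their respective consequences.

Type I (false positive): concluding that a new drug lowers cholesterol when it is not — approving an ineffective drug — patients take a useless medication and may skip effective alternatives. Type II (false negative): failing to conclude that a new drug lowers cholesterol when it is — shelving an effective drug — patients miss out on a treatment that would have helped. Which is costlier depends on domain priorities and is a judgement call rather than a statistical fact.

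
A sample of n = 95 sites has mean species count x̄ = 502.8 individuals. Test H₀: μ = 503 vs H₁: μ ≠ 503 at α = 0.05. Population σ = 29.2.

z = (x̄ - μ₀)/(σ/√n) = (502.8 - 503)/(29.2/√95) = -0.067. Critical value: ±1.96. Since |-0.067| ≤ 1.96, Fail to reject H₀.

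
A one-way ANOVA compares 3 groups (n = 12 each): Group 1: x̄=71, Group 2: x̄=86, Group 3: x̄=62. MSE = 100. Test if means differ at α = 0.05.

Grand mean = 73.0. SS_between = 3528.0, MS_between = 1764.0. F = 17.64, F_crit ≈ 3.285. Reject H₀.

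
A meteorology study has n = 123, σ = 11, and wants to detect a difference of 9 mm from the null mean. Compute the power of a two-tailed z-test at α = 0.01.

SE = σ/√n = 11/√123 = 0.992. Non-centrality λ = d/SE = 9/0.992 = 9.074. Power ≈ Φ(λ - z_{α/2}) = Φ(9.074 - 2.576) = Φ(6.498) = 1.0.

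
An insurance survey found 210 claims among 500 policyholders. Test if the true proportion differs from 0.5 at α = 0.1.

p̂ = 0.42, p₀ = 0.5. z = (p̂ - p₀)/√(p₀(1-p₀)/n) = -3.578. Critical: ±1.645. Reject H₀.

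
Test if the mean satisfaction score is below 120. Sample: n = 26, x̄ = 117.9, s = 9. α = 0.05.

t = (117.9 - 120)/(9/√26) = -1.19, df = 25. Critical t = -1.708. Fail to reject H₀.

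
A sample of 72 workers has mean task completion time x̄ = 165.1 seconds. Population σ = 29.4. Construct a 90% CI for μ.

CI = x̄ ± z*(σ/√n) = 165.1 ± 1.645(29.4/√72) = 165.1 ± 5.7 = (159.4, 170.8)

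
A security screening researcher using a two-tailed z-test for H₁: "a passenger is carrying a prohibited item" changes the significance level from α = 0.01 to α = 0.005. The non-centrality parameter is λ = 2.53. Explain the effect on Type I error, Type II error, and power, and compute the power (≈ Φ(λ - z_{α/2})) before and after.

Decreasing α from 0.01 to 0.005:
• Type I error rate decreases (α is the Type I rate by definition).
• Critical value moves from z_{α/2} = 2.576 to 2.807, so power = Φ(λ - z_{α/2}) goes from Φ(2.53 - 2.576) = 0.482 to Φ(2.53 - 2.807) = 0.391.
• Type II error rate β = 1 - power therefore increases (0.518 → 0.609).
Appropriate when false positives are costly — here, detaining an innocent passenger — delay and inconvenience.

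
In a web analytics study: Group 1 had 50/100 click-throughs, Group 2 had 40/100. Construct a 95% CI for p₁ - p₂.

p̂₁ = 0.5, p̂₂ = 0.4. Difference = 0.1. CI = (-0.037, 0.237)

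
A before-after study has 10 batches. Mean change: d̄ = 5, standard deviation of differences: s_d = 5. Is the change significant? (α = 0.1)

t = d̄/(s_d/√n) = 5/(5/√10) = 3.162. df = 9, critical t = ±1.833. Reject H₀.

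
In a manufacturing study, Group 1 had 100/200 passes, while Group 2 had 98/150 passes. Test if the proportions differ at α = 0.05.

p̂₁ = 0.5, p̂₂ = 0.653, pooled p̂ = 0.566. z = -2.864. Critical: ±1.96. Reject H₀.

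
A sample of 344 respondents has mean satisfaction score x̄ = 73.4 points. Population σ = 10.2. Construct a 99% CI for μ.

CI = x̄ ± z*(σ/√n) = 73.4 ± 2.576(10.2/√344) = 73.4 ± 1.42 = (71.98, 74.82)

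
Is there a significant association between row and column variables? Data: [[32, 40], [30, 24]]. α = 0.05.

χ² = 1.524. df = 1, critical = 3.841. Fail to reject H₀. No evidence of dependence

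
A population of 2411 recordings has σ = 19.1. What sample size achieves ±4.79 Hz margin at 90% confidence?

Without FPC: n₀ = (1.645×19.1/4.79)² = 43.026. With FPC: n = n₀N/(n₀+N-1) = 42.3 → n = 43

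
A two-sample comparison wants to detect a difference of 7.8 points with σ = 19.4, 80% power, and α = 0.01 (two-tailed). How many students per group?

n per group = 2(z_α/2 + z_β)²σ²/d² = 2×(2.576 + 0.84)²×19.4²/7.8² = 144.4 → n = 145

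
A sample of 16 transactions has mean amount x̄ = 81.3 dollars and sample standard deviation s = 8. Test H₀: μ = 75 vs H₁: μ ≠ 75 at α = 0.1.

t = (x̄ - μ₀)/(s/√n) = (81.3 - 75)/(8/√16) = 3.15. df = 15, critical t = ±1.753. Reject H₀.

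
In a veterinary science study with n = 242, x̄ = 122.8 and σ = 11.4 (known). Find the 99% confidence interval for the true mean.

CI = x̄ ± z*(σ/√n) = 122.8 ± 2.576(11.4/√242) = 122.8 ± 1.89 = (120.91, 124.69)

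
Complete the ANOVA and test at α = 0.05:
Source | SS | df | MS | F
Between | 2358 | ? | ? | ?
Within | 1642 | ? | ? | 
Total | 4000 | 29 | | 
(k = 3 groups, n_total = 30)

df_between = 2, df_within = 27. MS_between = 1179.0, MS_within = 60.81. F = 19.387, F_crit ≈ 3.354. Reject H₀.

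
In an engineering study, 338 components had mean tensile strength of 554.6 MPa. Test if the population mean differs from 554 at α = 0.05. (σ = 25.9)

z = (x̄ - μ₀)/(σ/√n) = (554.6 - 554)/(25.9/√338) = 0.426. Critical value: ±1.96. Since |0.426| ≤ 1.96, Fail to reject H₀.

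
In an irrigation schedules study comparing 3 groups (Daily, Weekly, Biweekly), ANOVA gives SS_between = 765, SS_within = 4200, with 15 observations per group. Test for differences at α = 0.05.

df_between = 2, df_within = 42. F = MS_between/MS_within = 382.5/100.0 = 3.825. F_crit ≈ 3.22. Reject H₀. At least one mean differs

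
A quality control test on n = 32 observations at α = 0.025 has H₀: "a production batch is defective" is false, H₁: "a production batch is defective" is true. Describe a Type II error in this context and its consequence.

Type II error: failing to reject H₀ when it is false — concluding that a production batch is defective is not supported when in fact it is. Consequence: shipping a defective batch — faulty products reach customers.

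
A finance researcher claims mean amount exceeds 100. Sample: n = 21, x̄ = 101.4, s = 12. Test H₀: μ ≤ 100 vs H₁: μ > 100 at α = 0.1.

t = (101.4 - 100)/(12/√21) = 0.535, df = 20. Critical t = 1.325. Fail to reject H₀.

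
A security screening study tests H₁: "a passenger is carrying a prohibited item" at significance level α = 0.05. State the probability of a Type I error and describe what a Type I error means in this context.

P(Type I error) = α = 0.05. A Type I error is rejecting H₀ when H₀ is actually true (false positive) — here, concluding that a passenger is carrying a prohibited item when in fact this is not the case. Consequence: detaining an innocent passenger — delay and inconvenience.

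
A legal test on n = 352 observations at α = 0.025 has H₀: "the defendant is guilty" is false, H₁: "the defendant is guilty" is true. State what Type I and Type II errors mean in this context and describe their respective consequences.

Type I (false positive): concluding that the defendant is guilty when it is not — convicting an innocent person. Type II (false negative): failing to conclude that the defendant is guilty when it is — acquitting a guilty person. Which is costlier depends on domain priorities and is a judgement call rather than a statistical fact.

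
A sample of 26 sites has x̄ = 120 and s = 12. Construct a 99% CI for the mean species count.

CI = x̄ ± t*(s/√n) = 120 ± 2.787(12/√26) = (113.44, 126.56)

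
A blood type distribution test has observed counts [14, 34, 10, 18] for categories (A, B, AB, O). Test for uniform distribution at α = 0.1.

Expected = 19 each. χ² = Σ(O-E)²/E = 17.474. df = 3, critical value = 6.251. Reject H₀.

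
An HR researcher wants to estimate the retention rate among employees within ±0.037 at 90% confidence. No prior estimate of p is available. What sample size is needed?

Conservative approach: use p = 0.5 (maximizes p(1-p) = 0.25). n = z²(0.25)/E² = 1.645²×0.25/0.037² = 494.2 → n = 495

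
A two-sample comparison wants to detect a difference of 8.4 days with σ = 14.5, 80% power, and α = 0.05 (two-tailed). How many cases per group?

n per group = 2(z_α/2 + z_β)²σ²/d² = 2×(1.96 + 0.84)²×14.5²/8.4² = 46.7 → n = 47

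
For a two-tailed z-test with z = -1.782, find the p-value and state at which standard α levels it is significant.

p = 2·P(Z > |-1.782|) = 2·(1 - Φ(1.782)) ≈ 0.0747. Significant at α = 0.1.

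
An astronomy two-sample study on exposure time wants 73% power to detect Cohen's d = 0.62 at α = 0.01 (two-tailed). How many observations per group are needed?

z_{α/2} = 2.576, z_β = Φ⁻¹(0.73) = 0.613. For medium effect (d = 0.62): n per group = 2(z_{α/2} + z_β)²/d² = 2(2.576 + 0.613)²/0.62² = 52.9 → 53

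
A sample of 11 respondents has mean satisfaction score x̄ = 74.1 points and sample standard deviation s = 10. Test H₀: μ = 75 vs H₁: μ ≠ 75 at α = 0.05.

t = (x̄ - μ₀)/(s/√n) = (74.1 - 75)/(10/√11) = -0.298. df = 10, critical t = ±2.228. Fail to reject H₀.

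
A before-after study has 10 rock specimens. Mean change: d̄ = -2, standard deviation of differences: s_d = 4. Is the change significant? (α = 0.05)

t = d̄/(s_d/√n) = -2/(4/√10) = -1.581. df = 9, critical t = ±2.262. Fail to reject H₀.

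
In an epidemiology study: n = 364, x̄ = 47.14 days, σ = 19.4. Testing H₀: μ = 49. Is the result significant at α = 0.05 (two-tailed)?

z = (47.14 - 49)/(19.4/√364) = -1.829. Since |z| ≤ 1.96, not significant at α = 0.05.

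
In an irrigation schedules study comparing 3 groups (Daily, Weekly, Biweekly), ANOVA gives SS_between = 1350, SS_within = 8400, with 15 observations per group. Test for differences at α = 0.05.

df_between = 2, df_within = 42. F = MS_between/MS_within = 675.0/200.0 = 3.375. F_crit ≈ 3.22. Reject H₀. At least one mean differs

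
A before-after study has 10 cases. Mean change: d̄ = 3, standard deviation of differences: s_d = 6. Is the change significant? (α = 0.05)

t = d̄/(s_d/√n) = 3/(6/√10) = 1.581. df = 9, critical t = ±2.262. Fail to reject H₀.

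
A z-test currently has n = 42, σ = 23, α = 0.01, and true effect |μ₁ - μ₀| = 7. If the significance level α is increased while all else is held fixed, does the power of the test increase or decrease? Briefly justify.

Power increases: a larger α lowers the critical value, so more of the H₁ sampling distribution falls in the rejection region.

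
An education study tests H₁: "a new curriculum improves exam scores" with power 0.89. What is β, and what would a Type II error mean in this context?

β = 1 - power = 1 - 0.89 = 0.11. A Type II error is failing to reject H₀ when H₀ is false (false negative) — here, failing to conclude that a new curriculum improves exam scores when in fact it is true. Consequence: keeping the old curriculum when the new one would have helped students.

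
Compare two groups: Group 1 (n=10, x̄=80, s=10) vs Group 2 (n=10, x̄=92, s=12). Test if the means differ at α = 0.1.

Pooled sp = 11.05. t = -2.429, df = 18. Critical t = ±1.734. Reject H₀.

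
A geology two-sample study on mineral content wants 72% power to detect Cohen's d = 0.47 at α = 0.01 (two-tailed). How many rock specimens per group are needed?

z_{α/2} = 2.576, z_β = Φ⁻¹(0.72) = 0.583. For small effect (d = 0.47): n per group = 2(z_{α/2} + z_β)²/d² = 2(2.576 + 0.583)²/0.47² = 90.4 → 91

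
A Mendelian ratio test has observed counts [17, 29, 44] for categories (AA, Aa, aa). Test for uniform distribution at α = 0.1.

Expected = 30 each. χ² = Σ(O-E)²/E = 12.2. df = 2, critical value = 4.605. Reject H₀.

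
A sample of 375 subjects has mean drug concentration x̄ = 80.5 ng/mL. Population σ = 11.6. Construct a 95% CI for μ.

CI = x̄ ± z*(σ/√n) = 80.5 ± 1.96(11.6/√375) = 80.5 ± 1.17 = (79.33, 81.67)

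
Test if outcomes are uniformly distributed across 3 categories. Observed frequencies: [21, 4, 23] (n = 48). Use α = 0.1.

Expected = 16 each. χ² = Σ(O-E)²/E = 13.625. df = 2, critical value = 4.605. Reject H₀.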